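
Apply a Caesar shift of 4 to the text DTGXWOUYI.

D(3): 3+4=7 → H
T(19): 19+4=23 → X
G(6): 6+4=10 → K
X(23): 23+4=27≡1 → B
W(22): 22+4=26≡0 → A
O(14): 14+4=18 → S
U(20): 20+4=24 → Y
Y(24): 24+4=28≡2 → C
I(8): 8+4=12 → M

HXKBASYCM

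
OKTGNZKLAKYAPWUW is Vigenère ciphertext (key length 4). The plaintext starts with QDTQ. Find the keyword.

YHAQ

Subtract each crib letter from the matching ciphertext letter (mod 26):
O(14)−Q(16)=-2≡24 → Y
K(10)−D(3)=7 → H
T(19)−T(19)=0 → A
G(6)−Q(16)=-10≡16 → Q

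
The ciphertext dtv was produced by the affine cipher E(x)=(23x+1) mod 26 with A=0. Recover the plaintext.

iuc

The inverse of 23 mod 26 is 17, since 23·17=391≡1. Apply D(y)=17·(y−1) mod 26:
d(3): 17·(3−1)=34≡8 → i
t(19): 17·(19−1)=306≡20 → u
v(21): 17·(21−1)=340≡2 → c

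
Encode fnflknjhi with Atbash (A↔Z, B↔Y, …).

umuopmqsr

f(5) → u(20)
n(13) → m(12)
f(5) → u(20)
l(11) → o(14)
k(10) → p(15)
n(13) → m(12)
j(9) → q(16)
h(7) → s(18)
i(8) → r(17)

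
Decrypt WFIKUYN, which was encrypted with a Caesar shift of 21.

W(22): 22−21=1 → B
F(5): 5−21=-16≡10 → K
I(8): 8−21=-13≡13 → N
K(10): 10−21=-11≡15 → P
U(20): 20−21=-1≡25 → Z
Y(24): 24−21=3 → D
N(13): 13−21=-8≡18 → S

BKNPZDS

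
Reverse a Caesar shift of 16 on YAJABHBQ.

Y(24): 24−16=8 → I
A(0): 0−16=-16≡10 → K
J(9): 9−16=-7≡19 → T
A(0): 0−16=-16≡10 → K
B(1): 1−16=-15≡11 → L
H(7): 7−16=-9≡17 → R
B(1): 1−16=-15≡11 → L
Q(16): 16−16=0 → A

IKTKLRLA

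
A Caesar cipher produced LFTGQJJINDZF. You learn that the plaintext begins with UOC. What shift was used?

17

From the crib: L(11)−U(20)=-9≡17, so the shift is 17.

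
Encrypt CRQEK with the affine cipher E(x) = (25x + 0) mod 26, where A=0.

YJKWQ

C(2): 25·2+0=50≡24 → Y
R(17): 25·17+0=425≡9 → J
Q(16): 25·16+0=400≡10 → K
E(4): 25·4+0=100≡22 → W
K(10): 25·10+0=250≡16 → Q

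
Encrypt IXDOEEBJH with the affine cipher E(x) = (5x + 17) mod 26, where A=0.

I(8): 5·8+17=57≡5 → F
X(23): 5·23+17=132≡2 → C
D(3): 5·3+17=32≡6 → G
O(14): 5·14+17=87≡9 → J
E(4): 5·4+17=37≡11 → L
E(4): 5·4+17=37≡11 → L
B(1): 5·1+17=22 → W
J(9): 5·9+17=62≡10 → K
H(7): 5·7+17=52≡0 → A

FCGJLLWKA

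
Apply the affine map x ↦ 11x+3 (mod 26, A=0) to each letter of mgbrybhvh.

froihocac

m(12): 11·12+3=135≡5 → f
g(6): 11·6+3=69≡17 → r
b(1): 11·1+3=14 → o
r(17): 11·17+3=190≡8 → i
y(24): 11·24+3=267≡7 → h
b(1): 11·1+3=14 → o
h(7): 11·7+3=80≡2 → c
v(21): 11·21+3=234≡0 → a
h(7): 11·7+3=80≡2 → c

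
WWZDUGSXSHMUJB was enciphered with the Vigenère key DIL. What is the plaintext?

TOOAMVPPHEEJGT

Repeat the key across the ciphertext: DILDILDILDILDI
W(22)−D(3): 19 → T
W(22)−I(8): 14 → O
Z(25)−L(11): 14 → O
D(3)−D(3): 0 → A
U(20)−I(8): 12 → M
G(6)−L(11): -5≡21 → V
S(18)−D(3): 15 → P
X(23)−I(8): 15 → P
S(18)−L(11): 7 → H
H(7)−D(3): 4 → E
M(12)−I(8): 4 → E
U(20)−L(11): 9 → J
J(9)−D(3): 6 → G
B(1)−I(8): -7≡19 → T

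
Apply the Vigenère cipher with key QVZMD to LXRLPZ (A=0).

BSQXSP

Repeat the key across the message: QVZMDQ
L(11)+Q(16): 27≡1 → B
X(23)+V(21): 44≡18 → S
R(17)+Z(25): 42≡16 → Q
L(11)+M(12): 23 → X
P(15)+D(3): 18 → S
Z(25)+Q(16): 41≡15 → P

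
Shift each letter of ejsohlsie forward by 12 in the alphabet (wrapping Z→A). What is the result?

e(4): 4+12=16 → q
j(9): 9+12=21 → v
s(18): 18+12=30≡4 → e
o(14): 14+12=26≡0 → a
h(7): 7+12=19 → t
l(11): 11+12=23 → x
s(18): 18+12=30≡4 → e
i(8): 8+12=20 → u
e(4): 4+12=16 → q

qveatxeuq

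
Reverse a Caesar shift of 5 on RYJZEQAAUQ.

R(17): 17−5=12 → M
Y(24): 24−5=19 → T
J(9): 9−5=4 → E
Z(25): 25−5=20 → U
E(4): 4−5=-1≡25 → Z
Q(16): 16−5=11 → L
A(0): 0−5=-5≡21 → V
A(0): 0−5=-5≡21 → V
U(20): 20−5=15 → P
Q(16): 16−5=11 → L

MTEUZLVVPL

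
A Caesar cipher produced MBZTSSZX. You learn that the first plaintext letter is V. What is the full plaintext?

From the crib: M(12)−V(21)=-9≡17, so the shift is 17.
Subtract 17 from each ciphertext letter:
M(12): 12−17=-5≡21 → V
B(1): 1−17=-16≡10 → K
Z(25): 25−17=8 → I
T(19): 19−17=2 → C
S(18): 18−17=1 → B
S(18): 18−17=1 → B
Z(25): 25−17=8 → I
X(23): 23−17=6 → G

VKICBBIG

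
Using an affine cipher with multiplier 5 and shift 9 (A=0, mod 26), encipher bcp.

b(1): 5·1+9=14 → o
c(2): 5·2+9=19 → t
p(15): 5·15+9=84≡6 → g

otg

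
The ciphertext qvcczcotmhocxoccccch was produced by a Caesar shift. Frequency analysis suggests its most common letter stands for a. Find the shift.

The most frequent ciphertext letter is c (appears 9 times).
c is position 2; a is position 0.
Shift = 2.

2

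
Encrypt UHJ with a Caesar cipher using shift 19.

NAC

U(20): 20+19=39≡13 → N
H(7): 7+19=26≡0 → A
J(9): 9+19=28≡2 → C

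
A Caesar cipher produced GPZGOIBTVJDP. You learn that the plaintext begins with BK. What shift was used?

5

From the crib: G(6)−B(1)=5, so the shift is 5.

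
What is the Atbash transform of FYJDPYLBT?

UBQWKBOYG

F(5) → U(20)
Y(24) → B(1)
J(9) → Q(16)
D(3) → W(22)
P(15) → K(10)
Y(24) → B(1)
L(11) → O(14)
B(1) → Y(24)
T(19) → G(6)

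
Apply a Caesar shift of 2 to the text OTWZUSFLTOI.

O(14): 14+2=16 → Q
T(19): 19+2=21 → V
W(22): 22+2=24 → Y
Z(25): 25+2=27≡1 → B
U(20): 20+2=22 → W
S(18): 18+2=20 → U
F(5): 5+2=7 → H
L(11): 11+2=13 → N
T(19): 19+2=21 → V
O(14): 14+2=16 → Q
I(8): 8+2=10 → K

QVYBWUHNVQK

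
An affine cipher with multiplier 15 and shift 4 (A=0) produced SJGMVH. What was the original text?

UJOEPV

The inverse of 15 mod 26 is 7, since 15·7=105≡1. Apply D(y)=7·(y−4) mod 26:
S(18): 7·(18−4)=98≡20 → U
J(9): 7·(9−4)=35≡9 → J
G(6): 7·(6−4)=14 → O
M(12): 7·(12−4)=56≡4 → E
V(21): 7·(21−4)=119≡15 → P
H(7): 7·(7−4)=21 → V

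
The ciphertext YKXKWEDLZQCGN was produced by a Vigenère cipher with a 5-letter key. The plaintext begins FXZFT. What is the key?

Subtract each crib letter from the matching ciphertext letter (mod 26):
Y(24)−F(5)=19 → T
K(10)−X(23)=-13≡13 → N
X(23)−Z(25)=-2≡24 → Y
K(10)−F(5)=5 → F
W(22)−T(19)=3 → D

TNYFD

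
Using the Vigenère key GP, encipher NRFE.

TGLT

Repeat the key across the message: GPGP
N(13)+G(6): 19 → T
R(17)+P(15): 32≡6 → G
F(5)+G(6): 11 → L
E(4)+P(15): 19 → T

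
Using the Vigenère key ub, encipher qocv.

Repeat the key across the message: ubub
q(16)+u(20): 36≡10 → k
o(14)+b(1): 15 → p
c(2)+u(20): 22 → w
v(21)+b(1): 22 → w

kpww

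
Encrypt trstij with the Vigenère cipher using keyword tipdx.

mzhwfc

Repeat the key across the message: tipdxt
t(19)+t(19): 38≡12 → m
r(17)+i(8): 25 → z
s(18)+p(15): 33≡7 → h
t(19)+d(3): 22 → w
i(8)+x(23): 31≡5 → f
j(9)+t(19): 28≡2 → c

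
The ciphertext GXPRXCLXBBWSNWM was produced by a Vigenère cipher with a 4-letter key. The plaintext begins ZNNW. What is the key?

HKCV

Subtract each crib letter from the matching ciphertext letter (mod 26):
G(6)−Z(25)=-19≡7 → H
X(23)−N(13)=10 → K
P(15)−N(13)=2 → C
R(17)−W(22)=-5≡21 → V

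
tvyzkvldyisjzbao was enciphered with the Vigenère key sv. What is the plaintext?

Repeat the key across the ciphertext: svsvsvsvsvsvsvsv
t(19)−s(18): 1 → b
v(21)−v(21): 0 → a
y(24)−s(18): 6 → g
z(25)−v(21): 4 → e
k(10)−s(18): -8≡18 → s
v(21)−v(21): 0 → a
l(11)−s(18): -7≡19 → t
d(3)−v(21): -18≡8 → i
y(24)−s(18): 6 → g
i(8)−v(21): -13≡13 → n
s(18)−s(18): 0 → a
j(9)−v(21): -12≡14 → o
z(25)−s(18): 7 → h
b(1)−v(21): -20≡6 → g
a(0)−s(18): -18≡8 → i
o(14)−v(21): -7≡19 → t

bagesatignaohgit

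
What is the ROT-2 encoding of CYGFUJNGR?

C(2): 2+2=4 → E
Y(24): 24+2=26≡0 → A
G(6): 6+2=8 → I
F(5): 5+2=7 → H
U(20): 20+2=22 → W
J(9): 9+2=11 → L
N(13): 13+2=15 → P
G(6): 6+2=8 → I
R(17): 17+2=19 → T

EAIHWLPIT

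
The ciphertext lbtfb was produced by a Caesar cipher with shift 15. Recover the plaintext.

wmeqm

l(11): 11−15=-4≡22 → w
b(1): 1−15=-14≡12 → m
t(19): 19−15=4 → e
f(5): 5−15=-10≡16 → q
b(1): 1−15=-14≡12 → m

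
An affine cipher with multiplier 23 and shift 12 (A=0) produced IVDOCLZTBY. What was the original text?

KXDIMJNPVW

The inverse of 23 mod 26 is 17, since 23·17=391≡1. Apply D(y)=17·(y−12) mod 26:
I(8): 17·(8−12)=-68≡10 → K
V(21): 17·(21−12)=153≡23 → X
D(3): 17·(3−12)=-153≡3 → D
O(14): 17·(14−12)=34≡8 → I
C(2): 17·(2−12)=-170≡12 → M
L(11): 17·(11−12)=-17≡9 → J
Z(25): 17·(25−12)=221≡13 → N
T(19): 17·(19−12)=119≡15 → P
B(1): 17·(1−12)=-187≡21 → V
Y(24): 17·(24−12)=204≡22 → W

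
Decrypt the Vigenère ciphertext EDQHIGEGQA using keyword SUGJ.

Repeat the key across the ciphertext: SUGJSUGJSU
E(4)−S(18): -14≡12 → M
D(3)−U(20): -17≡9 → J
Q(16)−G(6): 10 → K
H(7)−J(9): -2≡24 → Y
I(8)−S(18): -10≡16 → Q
G(6)−U(20): -14≡12 → M
E(4)−G(6): -2≡24 → Y
G(6)−J(9): -3≡23 → X
Q(16)−S(18): -2≡24 → Y
A(0)−U(20): -20≡6 → G

MJKYQMYXYG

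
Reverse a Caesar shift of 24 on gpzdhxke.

irbfjzmg

g(6): 6−24=-18≡8 → i
p(15): 15−24=-9≡17 → r
z(25): 25−24=1 → b
d(3): 3−24=-21≡5 → f
h(7): 7−24=-17≡9 → j
x(23): 23−24=-1≡25 → z
k(10): 10−24=-14≡12 → m
e(4): 4−24=-20≡6 → g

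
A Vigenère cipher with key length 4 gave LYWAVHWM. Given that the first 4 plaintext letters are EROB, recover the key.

HHIZ

Subtract each crib letter from the matching ciphertext letter (mod 26):
L(11)−E(4)=7 → H
Y(24)−R(17)=7 → H
W(22)−O(14)=8 → I
A(0)−B(1)=-1≡25 → Z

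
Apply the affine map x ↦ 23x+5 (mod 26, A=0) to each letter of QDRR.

JWGG

Q(16): 23·16+5=373≡9 → J
D(3): 23·3+5=74≡22 → W
R(17): 23·17+5=396≡6 → G
R(17): 23·17+5=396≡6 → G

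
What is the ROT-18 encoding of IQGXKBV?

I(8): 8+18=26≡0 → A
Q(16): 16+18=34≡8 → I
G(6): 6+18=24 → Y
X(23): 23+18=41≡15 → P
K(10): 10+18=28≡2 → C
B(1): 1+18=19 → T
V(21): 21+18=39≡13 → N

AIYPCTN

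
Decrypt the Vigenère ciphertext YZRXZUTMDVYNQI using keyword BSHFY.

XHKSBTBFYXXVJD

Repeat the key across the ciphertext: BSHFYBSHFYBSHF
Y(24)−B(1): 23 → X
Z(25)−S(18): 7 → H
R(17)−H(7): 10 → K
X(23)−F(5): 18 → S
Z(25)−Y(24): 1 → B
U(20)−B(1): 19 → T
T(19)−S(18): 1 → B
M(12)−H(7): 5 → F
D(3)−F(5): -2≡24 → Y
V(21)−Y(24): -3≡23 → X
Y(24)−B(1): 23 → X
N(13)−S(18): -5≡21 → V
Q(16)−H(7): 9 → J
I(8)−F(5): 3 → D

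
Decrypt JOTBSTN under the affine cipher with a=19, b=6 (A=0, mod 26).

The inverse of 19 mod 26 is 11, since 19·11=209≡1. Apply D(y)=11·(y−6) mod 26:
J(9): 11·(9−6)=33≡7 → H
O(14): 11·(14−6)=88≡10 → K
T(19): 11·(19−6)=143≡13 → N
B(1): 11·(1−6)=-55≡23 → X
S(18): 11·(18−6)=132≡2 → C
T(19): 11·(19−6)=143≡13 → N
N(13): 11·(13−6)=77≡25 → Z

HKNXCNZ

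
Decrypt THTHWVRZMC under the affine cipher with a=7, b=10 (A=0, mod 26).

The inverse of 7 mod 26 is 15, since 7·15=105≡1. Apply D(y)=15·(y−10) mod 26:
T(19): 15·(19−10)=135≡5 → F
H(7): 15·(7−10)=-45≡7 → H
T(19): 15·(19−10)=135≡5 → F
H(7): 15·(7−10)=-45≡7 → H
W(22): 15·(22−10)=180≡24 → Y
V(21): 15·(21−10)=165≡9 → J
R(17): 15·(17−10)=105≡1 → B
Z(25): 15·(25−10)=225≡17 → R
M(12): 15·(12−10)=30≡4 → E
C(2): 15·(2−10)=-120≡10 → K

FHFHYJBREK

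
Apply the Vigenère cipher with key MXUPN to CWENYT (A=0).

OTYCLF

Repeat the key across the message: MXUPNM
C(2)+M(12): 14 → O
W(22)+X(23): 45≡19 → T
E(4)+U(20): 24 → Y
N(13)+P(15): 28≡2 → C
Y(24)+N(13): 37≡11 → L
T(19)+M(12): 31≡5 → F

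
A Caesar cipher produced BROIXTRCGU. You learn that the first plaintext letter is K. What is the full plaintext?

From the crib: B(1)−K(10)=-9≡17, so the shift is 17.
Subtract 17 from each ciphertext letter:
B(1): 1−17=-16≡10 → K
R(17): 17−17=0 → A
O(14): 14−17=-3≡23 → X
I(8): 8−17=-9≡17 → R
X(23): 23−17=6 → G
T(19): 19−17=2 → C
R(17): 17−17=0 → A
C(2): 2−17=-15≡11 → L
G(6): 6−17=-11≡15 → P
U(20): 20−17=3 → D

KAXRGCALPD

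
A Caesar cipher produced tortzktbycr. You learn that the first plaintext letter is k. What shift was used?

From the crib: t(19)−k(10)=9, so the shift is 9.

9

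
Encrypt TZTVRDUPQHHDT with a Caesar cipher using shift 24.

RXRTPBSNOFFBR

T(19): 19+24=43≡17 → R
Z(25): 25+24=49≡23 → X
T(19): 19+24=43≡17 → R
V(21): 21+24=45≡19 → T
R(17): 17+24=41≡15 → P
D(3): 3+24=27≡1 → B
U(20): 20+24=44≡18 → S
P(15): 15+24=39≡13 → N
Q(16): 16+24=40≡14 → O
H(7): 7+24=31≡5 → F
H(7): 7+24=31≡5 → F
D(3): 3+24=27≡1 → B
T(19): 19+24=43≡17 → R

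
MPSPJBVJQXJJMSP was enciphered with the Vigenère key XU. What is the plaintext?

Repeat the key across the ciphertext: XUXUXUXUXUXUXUX
M(12)−X(23): -11≡15 → P
P(15)−U(20): -5≡21 → V
S(18)−X(23): -5≡21 → V
P(15)−U(20): -5≡21 → V
J(9)−X(23): -14≡12 → M
B(1)−U(20): -19≡7 → H
V(21)−X(23): -2≡24 → Y
J(9)−U(20): -11≡15 → P
Q(16)−X(23): -7≡19 → T
X(23)−U(20): 3 → D
J(9)−X(23): -14≡12 → M
J(9)−U(20): -11≡15 → P
M(12)−X(23): -11≡15 → P
S(18)−U(20): -2≡24 → Y
P(15)−X(23): -8≡18 → S

PVVVMHYPTDMPPYS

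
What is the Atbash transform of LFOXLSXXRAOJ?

L(11) → O(14)
F(5) → U(20)
O(14) → L(11)
X(23) → C(2)
L(11) → O(14)
S(18) → H(7)
X(23) → C(2)
X(23) → C(2)
R(17) → I(8)
A(0) → Z(25)
O(14) → L(11)
J(9) → Q(16)

OULCOHCCIZLQ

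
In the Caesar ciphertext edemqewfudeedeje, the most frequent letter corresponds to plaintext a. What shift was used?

4

The most frequent ciphertext letter is e (appears 7 times).
e is position 4; a is position 0.
Shift = 4.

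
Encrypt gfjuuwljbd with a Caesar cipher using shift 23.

dcgrrtigya

g(6): 6+23=29≡3 → d
f(5): 5+23=28≡2 → c
j(9): 9+23=32≡6 → g
u(20): 20+23=43≡17 → r
u(20): 20+23=43≡17 → r
w(22): 22+23=45≡19 → t
l(11): 11+23=34≡8 → i
j(9): 9+23=32≡6 → g
b(1): 1+23=24 → y
d(3): 3+23=26≡0 → a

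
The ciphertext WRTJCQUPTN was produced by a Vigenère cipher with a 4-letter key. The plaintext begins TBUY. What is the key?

Subtract each crib letter from the matching ciphertext letter (mod 26):
W(22)−T(19)=3 → D
R(17)−B(1)=16 → Q
T(19)−U(20)=-1≡25 → Z
J(9)−Y(24)=-15≡11 → L

DQZL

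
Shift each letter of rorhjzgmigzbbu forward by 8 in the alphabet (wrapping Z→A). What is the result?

r(17): 17+8=25 → z
o(14): 14+8=22 → w
r(17): 17+8=25 → z
h(7): 7+8=15 → p
j(9): 9+8=17 → r
z(25): 25+8=33≡7 → h
g(6): 6+8=14 → o
m(12): 12+8=20 → u
i(8): 8+8=16 → q
g(6): 6+8=14 → o
z(25): 25+8=33≡7 → h
b(1): 1+8=9 → j
b(1): 1+8=9 → j
u(20): 20+8=28≡2 → c

zwzprhouqohjjc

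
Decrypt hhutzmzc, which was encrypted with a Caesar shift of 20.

nnazfsfi

h(7): 7−20=-13≡13 → n
h(7): 7−20=-13≡13 → n
u(20): 20−20=0 → a
t(19): 19−20=-1≡25 → z
z(25): 25−20=5 → f
m(12): 12−20=-8≡18 → s
z(25): 25−20=5 → f
c(2): 2−20=-18≡8 → i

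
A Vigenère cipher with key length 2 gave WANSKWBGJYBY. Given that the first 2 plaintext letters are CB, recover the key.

Subtract each crib letter from the matching ciphertext letter (mod 26):
W(22)−C(2)=20 → U
A(0)−B(1)=-1≡25 → Z

UZ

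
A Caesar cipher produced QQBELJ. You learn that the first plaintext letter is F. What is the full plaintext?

FFQTAY

From the crib: Q(16)−F(5)=11, so the shift is 11.
Subtract 11 from each ciphertext letter:
Q(16): 16−11=5 → F
Q(16): 16−11=5 → F
B(1): 1−11=-10≡16 → Q
E(4): 4−11=-7≡19 → T
L(11): 11−11=0 → A
J(9): 9−11=-2≡24 → Y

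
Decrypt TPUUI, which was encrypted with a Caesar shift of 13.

GCHHV

T(19): 19−13=6 → G
P(15): 15−13=2 → C
U(20): 20−13=7 → H
U(20): 20−13=7 → H
I(8): 8−13=-5≡21 → V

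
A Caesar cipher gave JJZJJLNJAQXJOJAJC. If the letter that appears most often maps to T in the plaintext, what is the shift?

The most frequent ciphertext letter is J (appears 8 times).
J is position 9; T is position 19.
Shift = -10≡16.

16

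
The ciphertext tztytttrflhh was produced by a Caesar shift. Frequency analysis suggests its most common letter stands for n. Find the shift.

The most frequent ciphertext letter is t (appears 5 times).
t is position 19; n is position 13.
Shift = 6.

6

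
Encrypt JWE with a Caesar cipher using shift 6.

J(9): 9+6=15 → P
W(22): 22+6=28≡2 → C
E(4): 4+6=10 → K

PCK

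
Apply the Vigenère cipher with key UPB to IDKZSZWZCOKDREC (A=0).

CSLTHAQODIZELTD

Repeat the key across the message: UPBUPBUPBUPBUPB
I(8)+U(20): 28≡2 → C
D(3)+P(15): 18 → S
K(10)+B(1): 11 → L
Z(25)+U(20): 45≡19 → T
S(18)+P(15): 33≡7 → H
Z(25)+B(1): 26≡0 → A
W(22)+U(20): 42≡16 → Q
Z(25)+P(15): 40≡14 → O
C(2)+B(1): 3 → D
O(14)+U(20): 34≡8 → I
K(10)+P(15): 25 → Z
D(3)+B(1): 4 → E
R(17)+U(20): 37≡11 → L
E(4)+P(15): 19 → T
C(2)+B(1): 3 → D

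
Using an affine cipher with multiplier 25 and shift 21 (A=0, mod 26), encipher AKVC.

A(0): 25·0+21=21 → V
K(10): 25·10+21=271≡11 → L
V(21): 25·21+21=546≡0 → A
C(2): 25·2+21=71≡19 → T

VLAT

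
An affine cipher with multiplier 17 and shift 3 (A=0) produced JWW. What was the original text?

The inverse of 17 mod 26 is 23, since 17·23=391≡1. Apply D(y)=23·(y−3) mod 26:
J(9): 23·(9−3)=138≡8 → I
W(22): 23·(22−3)=437≡21 → V
W(22): 23·(22−3)=437≡21 → V

IVV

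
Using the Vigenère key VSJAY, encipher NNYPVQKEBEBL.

IFHPTLCNBCWD

Repeat the key across the message: VSJAYVSJAYVS
N(13)+V(21): 34≡8 → I
N(13)+S(18): 31≡5 → F
Y(24)+J(9): 33≡7 → H
P(15)+A(0): 15 → P
V(21)+Y(24): 45≡19 → T
Q(16)+V(21): 37≡11 → L
K(10)+S(18): 28≡2 → C
E(4)+J(9): 13 → N
B(1)+A(0): 1 → B
E(4)+Y(24): 28≡2 → C
B(1)+V(21): 22 → W
L(11)+S(18): 29≡3 → D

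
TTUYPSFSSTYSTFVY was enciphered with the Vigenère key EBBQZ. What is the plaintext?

PSTIQOERCUURSPWU

Repeat the key across the ciphertext: EBBQZEBBQZEBBQZE
T(19)−E(4): 15 → P
T(19)−B(1): 18 → S
U(20)−B(1): 19 → T
Y(24)−Q(16): 8 → I
P(15)−Z(25): -10≡16 → Q
S(18)−E(4): 14 → O
F(5)−B(1): 4 → E
S(18)−B(1): 17 → R
S(18)−Q(16): 2 → C
T(19)−Z(25): -6≡20 → U
Y(24)−E(4): 20 → U
S(18)−B(1): 17 → R
T(19)−B(1): 18 → S
F(5)−Q(16): -11≡15 → P
V(21)−Z(25): -4≡22 → W
Y(24)−E(4): 20 → U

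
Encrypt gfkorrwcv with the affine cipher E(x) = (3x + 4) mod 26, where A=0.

wtiuddskp

g(6): 3·6+4=22 → w
f(5): 3·5+4=19 → t
k(10): 3·10+4=34≡8 → i
o(14): 3·14+4=46≡20 → u
r(17): 3·17+4=55≡3 → d
r(17): 3·17+4=55≡3 → d
w(22): 3·22+4=70≡18 → s
c(2): 3·2+4=10 → k
v(21): 3·21+4=67≡15 → p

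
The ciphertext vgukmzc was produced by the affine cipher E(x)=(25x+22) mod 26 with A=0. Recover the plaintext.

The inverse of 25 mod 26 is 25, since 25·25=625≡1. Apply D(y)=25·(y−22) mod 26:
v(21): 25·(21−22)=-25≡1 → b
g(6): 25·(6−22)=-400≡16 → q
u(20): 25·(20−22)=-50≡2 → c
k(10): 25·(10−22)=-300≡12 → m
m(12): 25·(12−22)=-250≡10 → k
z(25): 25·(25−22)=75≡23 → x
c(2): 25·(2−22)=-500≡20 → u

bqcmkxu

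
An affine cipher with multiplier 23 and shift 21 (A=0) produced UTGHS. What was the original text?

JSFWB

The inverse of 23 mod 26 is 17, since 23·17=391≡1. Apply D(y)=17·(y−21) mod 26:
U(20): 17·(20−21)=-17≡9 → J
T(19): 17·(19−21)=-34≡18 → S
G(6): 17·(6−21)=-255≡5 → F
H(7): 17·(7−21)=-238≡22 → W
S(18): 17·(18−21)=-51≡1 → B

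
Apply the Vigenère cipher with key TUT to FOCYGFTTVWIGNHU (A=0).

YIVRAYMNOPCZGBN

Repeat the key across the message: TUTTUTTUTTUTTUT
F(5)+T(19): 24 → Y
O(14)+U(20): 34≡8 → I
C(2)+T(19): 21 → V
Y(24)+T(19): 43≡17 → R
G(6)+U(20): 26≡0 → A
F(5)+T(19): 24 → Y
T(19)+T(19): 38≡12 → M
T(19)+U(20): 39≡13 → N
V(21)+T(19): 40≡14 → O
W(22)+T(19): 41≡15 → P
I(8)+U(20): 28≡2 → C
G(6)+T(19): 25 → Z
N(13)+T(19): 32≡6 → G
H(7)+U(20): 27≡1 → B
U(20)+T(19): 39≡13 → N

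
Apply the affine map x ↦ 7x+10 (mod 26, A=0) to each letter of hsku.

h(7): 7·7+10=59≡7 → h
s(18): 7·18+10=136≡6 → g
k(10): 7·10+10=80≡2 → c
u(20): 7·20+10=150≡20 → u

hgcu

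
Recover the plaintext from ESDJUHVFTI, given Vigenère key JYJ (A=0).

Repeat the key across the ciphertext: JYJJYJJYJJ
E(4)−J(9): -5≡21 → V
S(18)−Y(24): -6≡20 → U
D(3)−J(9): -6≡20 → U
J(9)−J(9): 0 → A
U(20)−Y(24): -4≡22 → W
H(7)−J(9): -2≡24 → Y
V(21)−J(9): 12 → M
F(5)−Y(24): -19≡7 → H
T(19)−J(9): 10 → K
I(8)−J(9): -1≡25 → Z

VUUAWYMHKZ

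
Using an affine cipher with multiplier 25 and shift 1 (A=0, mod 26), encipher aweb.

a(0): 25·0+1=1 → b
w(22): 25·22+1=551≡5 → f
e(4): 25·4+1=101≡23 → x
b(1): 25·1+1=26≡0 → a

bfxa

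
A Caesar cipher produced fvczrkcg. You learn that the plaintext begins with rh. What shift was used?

From the crib: f(5)−r(17)=-12≡14, so the shift is 14.

14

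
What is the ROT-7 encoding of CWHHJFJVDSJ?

C(2): 2+7=9 → J
W(22): 22+7=29≡3 → D
H(7): 7+7=14 → O
H(7): 7+7=14 → O
J(9): 9+7=16 → Q
F(5): 5+7=12 → M
J(9): 9+7=16 → Q
V(21): 21+7=28≡2 → C
D(3): 3+7=10 → K
S(18): 18+7=25 → Z
J(9): 9+7=16 → Q

JDOOQMQCKZQ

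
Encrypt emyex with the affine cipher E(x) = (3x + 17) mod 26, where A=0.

e(4): 3·4+17=29≡3 → d
m(12): 3·12+17=53≡1 → b
y(24): 3·24+17=89≡11 → l
e(4): 3·4+17=29≡3 → d
x(23): 3·23+17=86≡8 → i

dbldi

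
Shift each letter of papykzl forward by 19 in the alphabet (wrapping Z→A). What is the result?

p(15): 15+19=34≡8 → i
a(0): 0+19=19 → t
p(15): 15+19=34≡8 → i
y(24): 24+19=43≡17 → r
k(10): 10+19=29≡3 → d
z(25): 25+19=44≡18 → s
l(11): 11+19=30≡4 → e

itirdse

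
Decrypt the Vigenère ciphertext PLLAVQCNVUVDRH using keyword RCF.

Repeat the key across the ciphertext: RCFRCFRCFRCFRC
P(15)−R(17): -2≡24 → Y
L(11)−C(2): 9 → J
L(11)−F(5): 6 → G
A(0)−R(17): -17≡9 → J
V(21)−C(2): 19 → T
Q(16)−F(5): 11 → L
C(2)−R(17): -15≡11 → L
N(13)−C(2): 11 → L
V(21)−F(5): 16 → Q
U(20)−R(17): 3 → D
V(21)−C(2): 19 → T
D(3)−F(5): -2≡24 → Y
R(17)−R(17): 0 → A
H(7)−C(2): 5 → F

YJGJTLLLQDTYAF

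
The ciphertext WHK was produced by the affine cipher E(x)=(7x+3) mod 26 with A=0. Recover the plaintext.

The inverse of 7 mod 26 is 15, since 7·15=105≡1. Apply D(y)=15·(y−3) mod 26:
W(22): 15·(22−3)=285≡25 → Z
H(7): 15·(7−3)=60≡8 → I
K(10): 15·(10−3)=105≡1 → B

ZIB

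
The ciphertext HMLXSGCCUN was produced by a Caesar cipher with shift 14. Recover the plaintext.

H(7): 7−14=-7≡19 → T
M(12): 12−14=-2≡24 → Y
L(11): 11−14=-3≡23 → X
X(23): 23−14=9 → J
S(18): 18−14=4 → E
G(6): 6−14=-8≡18 → S
C(2): 2−14=-12≡14 → O
C(2): 2−14=-12≡14 → O
U(20): 20−14=6 → G
N(13): 13−14=-1≡25 → Z

TYXJESOOGZ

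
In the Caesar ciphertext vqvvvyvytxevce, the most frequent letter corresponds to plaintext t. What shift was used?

2

The most frequent ciphertext letter is v (appears 6 times).
v is position 21; t is position 19.
Shift = 2.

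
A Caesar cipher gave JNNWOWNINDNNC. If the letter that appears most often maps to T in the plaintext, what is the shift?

The most frequent ciphertext letter is N (appears 6 times).
N is position 13; T is position 19.
Shift = -6≡20.

20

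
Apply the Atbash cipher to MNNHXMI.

NMMSCNR

M(12) → N(13)
N(13) → M(12)
N(13) → M(12)
H(7) → S(18)
X(23) → C(2)
M(12) → N(13)
I(8) → R(17)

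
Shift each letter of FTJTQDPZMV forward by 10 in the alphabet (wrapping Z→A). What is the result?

PDTDANZJWF

F(5): 5+10=15 → P
T(19): 19+10=29≡3 → D
J(9): 9+10=19 → T
T(19): 19+10=29≡3 → D
Q(16): 16+10=26≡0 → A
D(3): 3+10=13 → N
P(15): 15+10=25 → Z
Z(25): 25+10=35≡9 → J
M(12): 12+10=22 → W
V(21): 21+10=31≡5 → F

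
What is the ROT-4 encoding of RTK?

VXO

R(17): 17+4=21 → V
T(19): 19+4=23 → X
K(10): 10+4=14 → O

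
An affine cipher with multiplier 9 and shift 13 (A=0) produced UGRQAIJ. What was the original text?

The inverse of 9 mod 26 is 3, since 9·3=27≡1. Apply D(y)=3·(y−13) mod 26:
U(20): 3·(20−13)=21 → V
G(6): 3·(6−13)=-21≡5 → F
R(17): 3·(17−13)=12 → M
Q(16): 3·(16−13)=9 → J
A(0): 3·(0−13)=-39≡13 → N
I(8): 3·(8−13)=-15≡11 → L
J(9): 3·(9−13)=-12≡14 → O

VFMJNLO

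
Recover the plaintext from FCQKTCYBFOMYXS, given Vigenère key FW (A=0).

AGLOOGTFASHCSW

Repeat the key across the ciphertext: FWFWFWFWFWFWFW
F(5)−F(5): 0 → A
C(2)−W(22): -20≡6 → G
Q(16)−F(5): 11 → L
K(10)−W(22): -12≡14 → O
T(19)−F(5): 14 → O
C(2)−W(22): -20≡6 → G
Y(24)−F(5): 19 → T
B(1)−W(22): -21≡5 → F
F(5)−F(5): 0 → A
O(14)−W(22): -8≡18 → S
M(12)−F(5): 7 → H
Y(24)−W(22): 2 → C
X(23)−F(5): 18 → S
S(18)−W(22): -4≡22 → W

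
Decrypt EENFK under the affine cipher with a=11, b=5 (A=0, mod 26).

The inverse of 11 mod 26 is 19, since 11·19=209≡1. Apply D(y)=19·(y−5) mod 26:
E(4): 19·(4−5)=-19≡7 → H
E(4): 19·(4−5)=-19≡7 → H
N(13): 19·(13−5)=152≡22 → W
F(5): 19·(5−5)=0 → A
K(10): 19·(10−5)=95≡17 → R

HHWAR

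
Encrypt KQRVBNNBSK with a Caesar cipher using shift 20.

EKLPVHHVME

K(10): 10+20=30≡4 → E
Q(16): 16+20=36≡10 → K
R(17): 17+20=37≡11 → L
V(21): 21+20=41≡15 → P
B(1): 1+20=21 → V
N(13): 13+20=33≡7 → H
N(13): 13+20=33≡7 → H
B(1): 1+20=21 → V
S(18): 18+20=38≡12 → M
K(10): 10+20=30≡4 → E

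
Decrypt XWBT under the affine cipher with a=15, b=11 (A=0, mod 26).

The inverse of 15 mod 26 is 7, since 15·7=105≡1. Apply D(y)=7·(y−11) mod 26:
X(23): 7·(23−11)=84≡6 → G
W(22): 7·(22−11)=77≡25 → Z
B(1): 7·(1−11)=-70≡8 → I
T(19): 7·(19−11)=56≡4 → E

GZIE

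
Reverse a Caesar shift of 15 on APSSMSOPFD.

A(0): 0−15=-15≡11 → L
P(15): 15−15=0 → A
S(18): 18−15=3 → D
S(18): 18−15=3 → D
M(12): 12−15=-3≡23 → X
S(18): 18−15=3 → D
O(14): 14−15=-1≡25 → Z
P(15): 15−15=0 → A
F(5): 5−15=-10≡16 → Q
D(3): 3−15=-12≡14 → O

LADDXDZAQO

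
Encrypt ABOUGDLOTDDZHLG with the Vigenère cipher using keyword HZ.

HAVTNCSNACKYOKN

Repeat the key across the message: HZHZHZHZHZHZHZH
A(0)+H(7): 7 → H
B(1)+Z(25): 26≡0 → A
O(14)+H(7): 21 → V
U(20)+Z(25): 45≡19 → T
G(6)+H(7): 13 → N
D(3)+Z(25): 28≡2 → C
L(11)+H(7): 18 → S
O(14)+Z(25): 39≡13 → N
T(19)+H(7): 26≡0 → A
D(3)+Z(25): 28≡2 → C
D(3)+H(7): 10 → K
Z(25)+Z(25): 50≡24 → Y
H(7)+H(7): 14 → O
L(11)+Z(25): 36≡10 → K
G(6)+H(7): 13 → N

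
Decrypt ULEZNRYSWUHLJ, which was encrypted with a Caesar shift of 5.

PGZUIMTNRPCGE

U(20): 20−5=15 → P
L(11): 11−5=6 → G
E(4): 4−5=-1≡25 → Z
Z(25): 25−5=20 → U
N(13): 13−5=8 → I
R(17): 17−5=12 → M
Y(24): 24−5=19 → T
S(18): 18−5=13 → N
W(22): 22−5=17 → R
U(20): 20−5=15 → P
H(7): 7−5=2 → C
L(11): 11−5=6 → G
J(9): 9−5=4 → E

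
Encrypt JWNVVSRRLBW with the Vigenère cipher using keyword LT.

UPYOGLCKWUH

Repeat the key across the message: LTLTLTLTLTL
J(9)+L(11): 20 → U
W(22)+T(19): 41≡15 → P
N(13)+L(11): 24 → Y
V(21)+T(19): 40≡14 → O
V(21)+L(11): 32≡6 → G
S(18)+T(19): 37≡11 → L
R(17)+L(11): 28≡2 → C
R(17)+T(19): 36≡10 → K
L(11)+L(11): 22 → W
B(1)+T(19): 20 → U
W(22)+L(11): 33≡7 → H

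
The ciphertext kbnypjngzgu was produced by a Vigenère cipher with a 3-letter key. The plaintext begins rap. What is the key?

tby

Subtract each crib letter from the matching ciphertext letter (mod 26):
k(10)−r(17)=-7≡19 → t
b(1)−a(0)=1 → b
n(13)−p(15)=-2≡24 → y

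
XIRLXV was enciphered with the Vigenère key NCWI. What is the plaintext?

Repeat the key across the ciphertext: NCWINC
X(23)−N(13): 10 → K
I(8)−C(2): 6 → G
R(17)−W(22): -5≡21 → V
L(11)−I(8): 3 → D
X(23)−N(13): 10 → K
V(21)−C(2): 19 → T

KGVDKT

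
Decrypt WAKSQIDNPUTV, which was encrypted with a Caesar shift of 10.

W(22): 22−10=12 → M
A(0): 0−10=-10≡16 → Q
K(10): 10−10=0 → A
S(18): 18−10=8 → I
Q(16): 16−10=6 → G
I(8): 8−10=-2≡24 → Y
D(3): 3−10=-7≡19 → T
N(13): 13−10=3 → D
P(15): 15−10=5 → F
U(20): 20−10=10 → K
T(19): 19−10=9 → J
V(21): 21−10=11 → L

MQAIGYTDFKJL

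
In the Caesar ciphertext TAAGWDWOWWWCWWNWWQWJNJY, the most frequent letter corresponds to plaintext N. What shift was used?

9

The most frequent ciphertext letter is W (appears 10 times).
W is position 22; N is position 13.
Shift = 9.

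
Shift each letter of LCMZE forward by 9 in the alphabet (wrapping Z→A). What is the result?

ULVIN

L(11): 11+9=20 → U
C(2): 2+9=11 → L
M(12): 12+9=21 → V
Z(25): 25+9=34≡8 → I
E(4): 4+9=13 → N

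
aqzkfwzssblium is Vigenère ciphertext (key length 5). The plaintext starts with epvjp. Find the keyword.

Subtract each crib letter from the matching ciphertext letter (mod 26):
a(0)−e(4)=-4≡22 → w
q(16)−p(15)=1 → b
z(25)−v(21)=4 → e
k(10)−j(9)=1 → b
f(5)−p(15)=-10≡16 → q

wbebq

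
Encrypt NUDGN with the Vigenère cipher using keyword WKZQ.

JECWJ

Repeat the key across the message: WKZQW
N(13)+W(22): 35≡9 → J
U(20)+K(10): 30≡4 → E
D(3)+Z(25): 28≡2 → C
G(6)+Q(16): 22 → W
N(13)+W(22): 35≡9 → J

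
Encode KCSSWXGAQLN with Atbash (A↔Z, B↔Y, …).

K(10) → P(15)
C(2) → X(23)
S(18) → H(7)
S(18) → H(7)
W(22) → D(3)
X(23) → C(2)
G(6) → T(19)
A(0) → Z(25)
Q(16) → J(9)
L(11) → O(14)
N(13) → M(12)

PXHHDCTZJOM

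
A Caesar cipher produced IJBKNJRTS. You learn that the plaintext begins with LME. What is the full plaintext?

From the crib: I(8)−L(11)=-3≡23, so the shift is 23.
Subtract 23 from each ciphertext letter:
I(8): 8−23=-15≡11 → L
J(9): 9−23=-14≡12 → M
B(1): 1−23=-22≡4 → E
K(10): 10−23=-13≡13 → N
N(13): 13−23=-10≡16 → Q
J(9): 9−23=-14≡12 → M
R(17): 17−23=-6≡20 → U
T(19): 19−23=-4≡22 → W
S(18): 18−23=-5≡21 → V

LMENQMUWV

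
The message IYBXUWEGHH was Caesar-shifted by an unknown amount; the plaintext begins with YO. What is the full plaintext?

YORNKMUWXX

From the crib: I(8)−Y(24)=-16≡10, so the shift is 10.
Subtract 10 from each ciphertext letter:
I(8): 8−10=-2≡24 → Y
Y(24): 24−10=14 → O
B(1): 1−10=-9≡17 → R
X(23): 23−10=13 → N
U(20): 20−10=10 → K
W(22): 22−10=12 → M
E(4): 4−10=-6≡20 → U
G(6): 6−10=-4≡22 → W
H(7): 7−10=-3≡23 → X
H(7): 7−10=-3≡23 → X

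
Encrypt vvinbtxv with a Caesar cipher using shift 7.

v(21): 21+7=28≡2 → c
v(21): 21+7=28≡2 → c
i(8): 8+7=15 → p
n(13): 13+7=20 → u
b(1): 1+7=8 → i
t(19): 19+7=26≡0 → a
x(23): 23+7=30≡4 → e
v(21): 21+7=28≡2 → c

ccpuiaec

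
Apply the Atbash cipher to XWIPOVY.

CDRKLEB

X(23) → C(2)
W(22) → D(3)
I(8) → R(17)
P(15) → K(10)
O(14) → L(11)
V(21) → E(4)
Y(24) → B(1)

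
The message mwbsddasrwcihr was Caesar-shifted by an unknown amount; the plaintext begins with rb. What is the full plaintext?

rbgxiifxwbhnmw

From the crib: m(12)−r(17)=-5≡21, so the shift is 21.
Subtract 21 from each ciphertext letter:
m(12): 12−21=-9≡17 → r
w(22): 22−21=1 → b
b(1): 1−21=-20≡6 → g
s(18): 18−21=-3≡23 → x
d(3): 3−21=-18≡8 → i
d(3): 3−21=-18≡8 → i
a(0): 0−21=-21≡5 → f
s(18): 18−21=-3≡23 → x
r(17): 17−21=-4≡22 → w
w(22): 22−21=1 → b
c(2): 2−21=-19≡7 → h
i(8): 8−21=-13≡13 → n
h(7): 7−21=-14≡12 → m
r(17): 17−21=-4≡22 → w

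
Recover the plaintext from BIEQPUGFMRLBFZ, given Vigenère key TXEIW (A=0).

ILAITBJBEVSEBR

Repeat the key across the ciphertext: TXEIWTXEIWTXEI
B(1)−T(19): -18≡8 → I
I(8)−X(23): -15≡11 → L
E(4)−E(4): 0 → A
Q(16)−I(8): 8 → I
P(15)−W(22): -7≡19 → T
U(20)−T(19): 1 → B
G(6)−X(23): -17≡9 → J
F(5)−E(4): 1 → B
M(12)−I(8): 4 → E
R(17)−W(22): -5≡21 → V
L(11)−T(19): -8≡18 → S
B(1)−X(23): -22≡4 → E
F(5)−E(4): 1 → B
Z(25)−I(8): 17 → R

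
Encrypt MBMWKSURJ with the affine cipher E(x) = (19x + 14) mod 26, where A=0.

IHIQWSEZD

M(12): 19·12+14=242≡8 → I
B(1): 19·1+14=33≡7 → H
M(12): 19·12+14=242≡8 → I
W(22): 19·22+14=432≡16 → Q
K(10): 19·10+14=204≡22 → W
S(18): 19·18+14=356≡18 → S
U(20): 19·20+14=394≡4 → E
R(17): 19·17+14=337≡25 → Z
J(9): 19·9+14=185≡3 → D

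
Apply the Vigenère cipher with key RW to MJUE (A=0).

DFLA

Repeat the key across the message: RWRW
M(12)+R(17): 29≡3 → D
J(9)+W(22): 31≡5 → F
U(20)+R(17): 37≡11 → L
E(4)+W(22): 26≡0 → A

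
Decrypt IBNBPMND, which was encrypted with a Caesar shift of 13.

VOAOCZAQ

I(8): 8−13=-5≡21 → V
B(1): 1−13=-12≡14 → O
N(13): 13−13=0 → A
B(1): 1−13=-12≡14 → O
P(15): 15−13=2 → C
M(12): 12−13=-1≡25 → Z
N(13): 13−13=0 → A
D(3): 3−13=-10≡16 → Q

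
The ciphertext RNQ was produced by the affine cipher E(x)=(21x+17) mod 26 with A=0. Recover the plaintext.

The inverse of 21 mod 26 is 5, since 21·5=105≡1. Apply D(y)=5·(y−17) mod 26:
R(17): 5·(17−17)=0 → A
N(13): 5·(13−17)=-20≡6 → G
Q(16): 5·(16−17)=-5≡21 → V

AGV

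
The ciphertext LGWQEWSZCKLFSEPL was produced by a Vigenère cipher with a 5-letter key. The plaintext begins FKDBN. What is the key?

Subtract each crib letter from the matching ciphertext letter (mod 26):
L(11)−F(5)=6 → G
G(6)−K(10)=-4≡22 → W
W(22)−D(3)=19 → T
Q(16)−B(1)=15 → P
E(4)−N(13)=-9≡17 → R

GWTPR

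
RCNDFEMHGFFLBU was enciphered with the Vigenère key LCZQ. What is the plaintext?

GAONUCNRVDGVQS

Repeat the key across the ciphertext: LCZQLCZQLCZQLC
R(17)−L(11): 6 → G
C(2)−C(2): 0 → A
N(13)−Z(25): -12≡14 → O
D(3)−Q(16): -13≡13 → N
F(5)−L(11): -6≡20 → U
E(4)−C(2): 2 → C
M(12)−Z(25): -13≡13 → N
H(7)−Q(16): -9≡17 → R
G(6)−L(11): -5≡21 → V
F(5)−C(2): 3 → D
F(5)−Z(25): -20≡6 → G
L(11)−Q(16): -5≡21 → V
B(1)−L(11): -10≡16 → Q
U(20)−C(2): 18 → S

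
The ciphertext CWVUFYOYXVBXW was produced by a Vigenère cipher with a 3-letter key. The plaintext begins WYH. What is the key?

GYO

Subtract each crib letter from the matching ciphertext letter (mod 26):
C(2)−W(22)=-20≡6 → G
W(22)−Y(24)=-2≡24 → Y
V(21)−H(7)=14 → O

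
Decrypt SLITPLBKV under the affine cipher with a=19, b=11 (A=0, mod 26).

The inverse of 19 mod 26 is 11, since 19·11=209≡1. Apply D(y)=11·(y−11) mod 26:
S(18): 11·(18−11)=77≡25 → Z
L(11): 11·(11−11)=0 → A
I(8): 11·(8−11)=-33≡19 → T
T(19): 11·(19−11)=88≡10 → K
P(15): 11·(15−11)=44≡18 → S
L(11): 11·(11−11)=0 → A
B(1): 11·(1−11)=-110≡20 → U
K(10): 11·(10−11)=-11≡15 → P
V(21): 11·(21−11)=110≡6 → G

ZATKSAUPG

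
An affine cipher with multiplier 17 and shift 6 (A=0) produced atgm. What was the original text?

snai

The inverse of 17 mod 26 is 23, since 17·23=391≡1. Apply D(y)=23·(y−6) mod 26:
a(0): 23·(0−6)=-138≡18 → s
t(19): 23·(19−6)=299≡13 → n
g(6): 23·(6−6)=0 → a
m(12): 23·(12−6)=138≡8 → i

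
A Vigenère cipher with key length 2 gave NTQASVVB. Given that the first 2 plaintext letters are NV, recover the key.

AY

Subtract each crib letter from the matching ciphertext letter (mod 26):
N(13)−N(13)=0 → A
T(19)−V(21)=-2≡24 → Y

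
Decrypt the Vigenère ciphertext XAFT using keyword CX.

VDDW

Repeat the key across the ciphertext: CXCX
X(23)−C(2): 21 → V
A(0)−X(23): -23≡3 → D
F(5)−C(2): 3 → D
T(19)−X(23): -4≡22 → W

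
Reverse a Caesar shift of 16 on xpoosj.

hzyyct

x(23): 23−16=7 → h
p(15): 15−16=-1≡25 → z
o(14): 14−16=-2≡24 → y
o(14): 14−16=-2≡24 → y
s(18): 18−16=2 → c
j(9): 9−16=-7≡19 → t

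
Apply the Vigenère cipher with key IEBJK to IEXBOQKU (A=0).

Repeat the key across the message: IEBJKIEB
I(8)+I(8): 16 → Q
E(4)+E(4): 8 → I
X(23)+B(1): 24 → Y
B(1)+J(9): 10 → K
O(14)+K(10): 24 → Y
Q(16)+I(8): 24 → Y
K(10)+E(4): 14 → O
U(20)+B(1): 21 → V

QIYKYYOV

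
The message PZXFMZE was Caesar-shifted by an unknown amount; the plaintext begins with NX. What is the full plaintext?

NXVDKXC

From the crib: P(15)−N(13)=2, so the shift is 2.
Subtract 2 from each ciphertext letter:
P(15): 15−2=13 → N
Z(25): 25−2=23 → X
X(23): 23−2=21 → V
F(5): 5−2=3 → D
M(12): 12−2=10 → K
Z(25): 25−2=23 → X
E(4): 4−2=2 → C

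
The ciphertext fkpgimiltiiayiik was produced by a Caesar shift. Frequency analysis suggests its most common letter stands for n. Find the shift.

21

The most frequent ciphertext letter is i (appears 6 times).
i is position 8; n is position 13.
Shift = -5≡21.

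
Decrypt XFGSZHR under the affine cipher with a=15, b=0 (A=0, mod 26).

FJQWTXP

The inverse of 15 mod 26 is 7, since 15·7=105≡1. Apply D(y)=7·(y−0) mod 26:
X(23): 7·(23−0)=161≡5 → F
F(5): 7·(5−0)=35≡9 → J
G(6): 7·(6−0)=42≡16 → Q
S(18): 7·(18−0)=126≡22 → W
Z(25): 7·(25−0)=175≡19 → T
H(7): 7·(7−0)=49≡23 → X
R(17): 7·(17−0)=119≡15 → P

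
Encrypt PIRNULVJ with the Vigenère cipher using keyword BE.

QMSRVPWN

Repeat the key across the message: BEBEBEBE
P(15)+B(1): 16 → Q
I(8)+E(4): 12 → M
R(17)+B(1): 18 → S
N(13)+E(4): 17 → R
U(20)+B(1): 21 → V
L(11)+E(4): 15 → P
V(21)+B(1): 22 → W
J(9)+E(4): 13 → N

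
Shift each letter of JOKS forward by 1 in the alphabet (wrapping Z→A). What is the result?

J(9): 9+1=10 → K
O(14): 14+1=15 → P
K(10): 10+1=11 → L
S(18): 18+1=19 → T

KPLT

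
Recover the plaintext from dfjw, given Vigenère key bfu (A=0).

capv

Repeat the key across the ciphertext: bfub
d(3)−b(1): 2 → c
f(5)−f(5): 0 → a
j(9)−u(20): -11≡15 → p
w(22)−b(1): 21 → v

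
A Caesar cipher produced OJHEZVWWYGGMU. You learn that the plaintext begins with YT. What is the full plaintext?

From the crib: O(14)−Y(24)=-10≡16, so the shift is 16.
Subtract 16 from each ciphertext letter:
O(14): 14−16=-2≡24 → Y
J(9): 9−16=-7≡19 → T
H(7): 7−16=-9≡17 → R
E(4): 4−16=-12≡14 → O
Z(25): 25−16=9 → J
V(21): 21−16=5 → F
W(22): 22−16=6 → G
W(22): 22−16=6 → G
Y(24): 24−16=8 → I
G(6): 6−16=-10≡16 → Q
G(6): 6−16=-10≡16 → Q
M(12): 12−16=-4≡22 → W
U(20): 20−16=4 → E

YTROJFGGIQQWE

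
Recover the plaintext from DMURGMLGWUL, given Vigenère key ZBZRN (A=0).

ELVATNKHFHM

Repeat the key across the ciphertext: ZBZRNZBZRNZ
D(3)−Z(25): -22≡4 → E
M(12)−B(1): 11 → L
U(20)−Z(25): -5≡21 → V
R(17)−R(17): 0 → A
G(6)−N(13): -7≡19 → T
M(12)−Z(25): -13≡13 → N
L(11)−B(1): 10 → K
G(6)−Z(25): -19≡7 → H
W(22)−R(17): 5 → F
U(20)−N(13): 7 → H
L(11)−Z(25): -14≡12 → M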